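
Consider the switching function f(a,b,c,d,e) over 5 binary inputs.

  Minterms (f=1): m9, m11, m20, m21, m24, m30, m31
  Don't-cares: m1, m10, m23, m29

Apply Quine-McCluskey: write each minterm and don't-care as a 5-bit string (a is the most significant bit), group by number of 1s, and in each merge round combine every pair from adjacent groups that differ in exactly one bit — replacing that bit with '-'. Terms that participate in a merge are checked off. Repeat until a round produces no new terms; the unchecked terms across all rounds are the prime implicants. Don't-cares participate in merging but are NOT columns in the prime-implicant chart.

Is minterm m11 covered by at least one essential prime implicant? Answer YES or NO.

size-2^0 implicants → 00001(✓)  01001(✓)  01010(✓)  01011(✓)  10100(✓)  10101(✓)  10111(✓)  11000  11101(✓)  11110(✓)  11111(✓)
size-2^1 implicants → 0-001  010-1  0101-  1-101(✓)  1-111(✓)  101-1(✓)  1010-  111-1(✓)  1111-
size-2^2 implicants → 1-1-1
Unchecked terms (primes): 0-001, 010-1, 0101-, 1-1-1, 1010-, 11000, 1111-
Minterm coverage:
  m9 ⊆ 0-001,010-1
  m11 ⊆ 010-1,0101-
  m20 ⊆ 1010- [E]
  m21 ⊆ 1-1-1,1010-
  m24 ⊆ 11000 [E]
  m30 ⊆ 1111- [E]
  m31 ⊆ 1-1-1,1111-
E = {1010-, 11000, 1111-}

NO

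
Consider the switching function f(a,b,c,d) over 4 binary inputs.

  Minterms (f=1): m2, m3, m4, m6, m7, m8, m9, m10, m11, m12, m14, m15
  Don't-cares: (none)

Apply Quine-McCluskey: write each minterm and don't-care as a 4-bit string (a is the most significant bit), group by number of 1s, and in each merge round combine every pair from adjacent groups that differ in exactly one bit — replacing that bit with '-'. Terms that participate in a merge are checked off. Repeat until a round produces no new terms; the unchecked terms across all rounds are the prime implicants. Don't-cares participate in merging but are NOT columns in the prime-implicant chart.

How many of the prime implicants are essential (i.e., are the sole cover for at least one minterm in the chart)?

size-2^0 implicants → 0010(✓)  0011(✓)  0100(✓)  0110(✓)  0111(✓)  1000(✓)  1001(✓)  1010(✓)  1011(✓)  1100(✓)  1110(✓)  1111(✓)
size-2^1 implicants → -010(✓)  -011(✓)  -100(✓)  -110(✓)  -111(✓)  0-10(✓)  0-11(✓)  001-(✓)  01-0(✓)  011-(✓)  1-00(✓)  1-10(✓)  1-11(✓)  10-0(✓)  10-1(✓)  100-(✓)  101-(✓)  11-0(✓)  111-(✓)
size-2^2 implicants → --10(✓)  --11(✓)  -01-(✓)  -1-0  -11-(✓)  0-1-(✓)  1--0  1-1-(✓)  10--
size-2^3 implicants → --1-
Unchecked terms (primes): --1-, -1-0, 1--0, 10--
Minterm coverage:
  m2 ⊆ --1- [E]
  m3 ⊆ --1- [E]
  m4 ⊆ -1-0 [E]
  m6 ⊆ --1-,-1-0
  m7 ⊆ --1- [E]
  m8 ⊆ 1--0,10--
  m9 ⊆ 10-- [E]
  m10 ⊆ --1-,1--0,10--
  m11 ⊆ --1-,10--
  m12 ⊆ -1-0,1--0
  m14 ⊆ --1-,-1-0,1--0
  m15 ⊆ --1- [E]
E = {--1-, -1-0, 10--}

3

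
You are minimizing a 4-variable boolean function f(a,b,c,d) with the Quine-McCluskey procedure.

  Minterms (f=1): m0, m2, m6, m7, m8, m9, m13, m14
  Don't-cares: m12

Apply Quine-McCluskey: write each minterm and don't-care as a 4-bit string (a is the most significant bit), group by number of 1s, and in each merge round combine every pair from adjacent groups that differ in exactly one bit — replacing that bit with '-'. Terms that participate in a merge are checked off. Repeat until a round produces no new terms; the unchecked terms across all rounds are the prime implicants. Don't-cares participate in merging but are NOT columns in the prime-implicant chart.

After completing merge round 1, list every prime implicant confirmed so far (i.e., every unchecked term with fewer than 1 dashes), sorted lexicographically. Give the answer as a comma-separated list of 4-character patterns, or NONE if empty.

[col 0] 0000*, 0010*, 0110*, 0111*, 1000*, 1001*, 1100*, 1101*, 1110*
[col 1] -000, -110, 0-10, 00-0, 011-, 1-00*, 1-01*, 100-*, 11-0, 110-*
[col 2] 1-0-
Prime implicants: -000, -110, 0-10, 00-0, 011-, 1-0-, 11-0

NONE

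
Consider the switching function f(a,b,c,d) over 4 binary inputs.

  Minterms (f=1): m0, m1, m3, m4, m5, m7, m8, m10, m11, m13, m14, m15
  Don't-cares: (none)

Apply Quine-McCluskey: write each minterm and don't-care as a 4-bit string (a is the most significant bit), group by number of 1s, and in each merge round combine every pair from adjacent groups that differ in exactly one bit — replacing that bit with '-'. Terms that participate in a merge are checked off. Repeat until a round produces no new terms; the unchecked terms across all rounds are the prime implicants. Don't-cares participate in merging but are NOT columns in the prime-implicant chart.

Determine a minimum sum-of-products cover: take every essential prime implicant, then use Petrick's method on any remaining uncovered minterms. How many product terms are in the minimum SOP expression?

[col 0] 0000*, 0001*, 0011*, 0100*, 0101*, 0111*, 1000*, 1010*, 1011*, 1101*, 1110*, 1111*
[col 1] -000, -011*, -101*, -111*, 0-00*, 0-01*, 0-11*, 00-1*, 000-*, 01-1*, 010-*, 1-10*, 1-11*, 10-0, 101-*, 11-1*, 111-*
[col 2] --11, -1-1, 0--1, 0-0-, 1-1-
Prime implicants: --11, -000, -1-1, 0--1, 0-0-, 1-1-, 10-0
PI chart (minterm → PIs covering it):
  0 | -000,0-0-
  1 | 0--1,0-0-
  3 | --11,0--1
  4 | 0-0-  (sole → essential)
  5 | -1-1,0--1,0-0-
  7 | --11,-1-1,0--1
  8 | -000,10-0
  10 | 1-1-,10-0
  11 | --11,1-1-
  13 | -1-1  (sole → essential)
  14 | 1-1-  (sole → essential)
  15 | --11,-1-1,1-1-
Essential prime implicants: -1-1, 0-0-, 1-1-
Petrick residual → --11, -000
Minimum SOP uses 5 PIs: cd + b'c'd' + bd + a'c' + ac

5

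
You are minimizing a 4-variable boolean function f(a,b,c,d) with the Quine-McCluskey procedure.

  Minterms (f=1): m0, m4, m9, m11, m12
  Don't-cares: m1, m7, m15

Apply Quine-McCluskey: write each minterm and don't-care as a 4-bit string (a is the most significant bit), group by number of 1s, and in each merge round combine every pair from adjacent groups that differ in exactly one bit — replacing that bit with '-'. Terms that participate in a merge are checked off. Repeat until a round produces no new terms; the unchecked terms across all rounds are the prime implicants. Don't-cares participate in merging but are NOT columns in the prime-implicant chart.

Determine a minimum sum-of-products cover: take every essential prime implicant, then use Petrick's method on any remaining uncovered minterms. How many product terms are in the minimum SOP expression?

3

[col 0] 0000*, 0001*, 0100*, 0111*, 1001*, 1011*, 1100*, 1111*
[col 1] -001, -100, -111, 0-00, 000-, 1-11, 10-1
Prime implicants: -001, -100, -111, 0-00, 000-, 1-11, 10-1
PI chart (minterm → PIs covering it):
  0 | 0-00,000-
  4 | -100,0-00
  9 | -001,10-1
  11 | 1-11,10-1
  12 | -100  (sole → essential)
Essential prime implicants: -100
Petrick residual → 0-00, 10-1
Minimum SOP uses 3 PIs: bc'd' + a'c'd' + ab'd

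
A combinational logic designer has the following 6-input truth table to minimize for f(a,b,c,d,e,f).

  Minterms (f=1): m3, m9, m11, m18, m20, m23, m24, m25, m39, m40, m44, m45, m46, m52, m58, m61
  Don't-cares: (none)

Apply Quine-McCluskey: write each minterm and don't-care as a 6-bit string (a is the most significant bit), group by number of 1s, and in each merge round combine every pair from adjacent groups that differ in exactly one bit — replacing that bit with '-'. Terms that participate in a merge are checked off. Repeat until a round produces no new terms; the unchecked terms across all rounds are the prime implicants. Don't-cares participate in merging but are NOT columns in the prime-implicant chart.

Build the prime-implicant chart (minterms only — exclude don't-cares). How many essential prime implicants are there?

[col 0] 000011*, 001001*, 001011*, 010010, 010100*, 010111, 011000*, 011001*, 100111, 101000*, 101100*, 101101*, 101110*, 110100*, 111010, 111101*
[col 1] -10100, 0-1001, 00-011, 0010-1, 01100-, 1-1101, 101-00, 1011-0, 10110-
Prime implicants: -10100, 0-1001, 00-011, 0010-1, 010010, 010111, 01100-, 1-1101, 100111, 101-00, 1011-0, 10110-, 111010
PI chart (minterm → PIs covering it):
  3 | 00-011  (sole → essential)
  9 | 0-1001,0010-1
  11 | 00-011,0010-1
  18 | 010010  (sole → essential)
  20 | -10100  (sole → essential)
  23 | 010111  (sole → essential)
  24 | 01100-  (sole → essential)
  25 | 0-1001,01100-
  39 | 100111  (sole → essential)
  40 | 101-00  (sole → essential)
  44 | 101-00,1011-0,10110-
  45 | 1-1101,10110-
  46 | 1011-0  (sole → essential)
  52 | -10100  (sole → essential)
  58 | 111010  (sole → essential)
  61 | 1-1101  (sole → essential)
Essential prime implicants: -10100, 00-011, 010010, 010111, 01100-, 1-1101, 100111, 101-00, 1011-0, 111010

10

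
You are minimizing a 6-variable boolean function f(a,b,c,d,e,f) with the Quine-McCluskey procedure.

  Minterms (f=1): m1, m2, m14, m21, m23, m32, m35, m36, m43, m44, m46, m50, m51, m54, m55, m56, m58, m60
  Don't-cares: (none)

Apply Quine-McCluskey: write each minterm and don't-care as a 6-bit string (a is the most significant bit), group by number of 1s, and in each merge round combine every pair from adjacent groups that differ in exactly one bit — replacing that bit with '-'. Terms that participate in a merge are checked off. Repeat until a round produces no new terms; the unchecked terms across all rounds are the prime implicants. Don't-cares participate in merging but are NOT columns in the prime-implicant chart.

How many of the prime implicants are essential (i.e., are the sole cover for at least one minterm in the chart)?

[col 0] 000001, 000010, 001110*, 010101*, 010111*, 100000*, 100011*, 100100*, 101011*, 101100*, 101110*, 110010*, 110011*, 110110*, 110111*, 111000*, 111010*, 111100*
[col 1] -01110, -10111, 0101-1, 1-0011, 1-1100, 10-011, 10-100, 100-00, 1011-0, 11-010, 110-10*, 110-11*, 11001-*, 11011-*, 111-00, 1110-0
[col 2] 110-1-
Prime implicants: -01110, -10111, 000001, 000010, 0101-1, 1-0011, 1-1100, 10-011, 10-100, 100-00, 1011-0, 11-010, 110-1-, 111-00, 1110-0
PI chart (minterm → PIs covering it):
  1 | 000001  (sole → essential)
  2 | 000010  (sole → essential)
  14 | -01110  (sole → essential)
  21 | 0101-1  (sole → essential)
  23 | -10111,0101-1
  32 | 100-00  (sole → essential)
  35 | 1-0011,10-011
  36 | 10-100,100-00
  43 | 10-011  (sole → essential)
  44 | 1-1100,10-100,1011-0
  46 | -01110,1011-0
  50 | 11-010,110-1-
  51 | 1-0011,110-1-
  54 | 110-1-  (sole → essential)
  55 | -10111,110-1-
  56 | 111-00,1110-0
  58 | 11-010,1110-0
  60 | 1-1100,111-00
Essential prime implicants: -01110, 000001, 000010, 0101-1, 10-011, 100-00, 110-1-

7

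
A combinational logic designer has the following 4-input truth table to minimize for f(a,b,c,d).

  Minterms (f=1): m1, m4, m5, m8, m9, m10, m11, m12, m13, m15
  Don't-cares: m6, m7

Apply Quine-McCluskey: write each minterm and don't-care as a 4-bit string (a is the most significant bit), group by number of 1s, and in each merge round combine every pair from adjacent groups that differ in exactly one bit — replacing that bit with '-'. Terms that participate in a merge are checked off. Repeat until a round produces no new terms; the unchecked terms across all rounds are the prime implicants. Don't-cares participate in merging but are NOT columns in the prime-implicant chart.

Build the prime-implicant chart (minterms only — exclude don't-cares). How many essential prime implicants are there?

2

Round 0: 0001✓ 0100✓ 0101✓ 0110✓ 0111✓ 1000✓ 1001✓ 1010✓ 1011✓ 1100✓ 1101✓ 1111✓
Round 1: -001✓ -100✓ -101✓ -111✓ 0-01✓ 01-0✓ 01-1✓ 010-✓ 011-✓ 1-00✓ 1-01✓ 1-11✓ 10-0✓ 10-1✓ 100-✓ 101-✓ 11-1✓ 110-✓
Round 2: --01 -1-1 -10- 01-- 1--1 1-0- 10--
PIs = {--01, -1-1, -10-, 01--, 1--1, 1-0-, 10--}
Coverage chart:
  m1: --01 ←essential
  m4: -10-,01--
  m5: --01,-1-1,-10-,01--
  m8: 1-0-,10--
  m9: --01,1--1,1-0-,10--
  m10: 10-- ←essential
  m11: 1--1,10--
  m12: -10-,1-0-
  m13: --01,-1-1,-10-,1--1,1-0-
  m15: -1-1,1--1
Essential: --01, 10--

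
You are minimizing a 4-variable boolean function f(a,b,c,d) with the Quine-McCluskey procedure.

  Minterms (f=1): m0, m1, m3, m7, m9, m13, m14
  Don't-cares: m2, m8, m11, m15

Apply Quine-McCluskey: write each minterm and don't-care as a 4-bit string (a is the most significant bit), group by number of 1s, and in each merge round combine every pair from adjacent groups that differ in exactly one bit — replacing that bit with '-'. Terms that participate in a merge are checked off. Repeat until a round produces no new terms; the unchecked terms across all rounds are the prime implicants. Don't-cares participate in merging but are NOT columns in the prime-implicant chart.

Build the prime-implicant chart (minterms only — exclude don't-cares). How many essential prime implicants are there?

3

size-2^0 implicants → 0000(✓)  0001(✓)  0010(✓)  0011(✓)  0111(✓)  1000(✓)  1001(✓)  1011(✓)  1101(✓)  1110(✓)  1111(✓)
size-2^1 implicants → -000(✓)  -001(✓)  -011(✓)  -111(✓)  0-11(✓)  00-0(✓)  00-1(✓)  000-(✓)  001-(✓)  1-01(✓)  1-11(✓)  10-1(✓)  100-(✓)  11-1(✓)  111-
size-2^2 implicants → --11  -0-1  -00-  00--  1--1
Unchecked terms (primes): --11, -0-1, -00-, 00--, 1--1, 111-
Minterm coverage:
  m0 ⊆ -00-,00--
  m1 ⊆ -0-1,-00-,00--
  m3 ⊆ --11,-0-1,00--
  m7 ⊆ --11 [E]
  m9 ⊆ -0-1,-00-,1--1
  m13 ⊆ 1--1 [E]
  m14 ⊆ 111- [E]
E = {--11, 1--1, 111-}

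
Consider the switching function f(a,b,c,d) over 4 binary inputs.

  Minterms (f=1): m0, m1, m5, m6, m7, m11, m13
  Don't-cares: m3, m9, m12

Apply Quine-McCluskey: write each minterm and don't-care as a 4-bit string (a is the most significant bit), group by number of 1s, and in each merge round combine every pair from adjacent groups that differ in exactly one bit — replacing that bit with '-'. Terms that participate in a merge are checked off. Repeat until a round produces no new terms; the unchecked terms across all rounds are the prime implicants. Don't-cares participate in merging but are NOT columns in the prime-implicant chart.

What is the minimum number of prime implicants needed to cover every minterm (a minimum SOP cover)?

4

Round 0: 0000✓ 0001✓ 0011✓ 0101✓ 0110✓ 0111✓ 1001✓ 1011✓ 1100✓ 1101✓
Round 1: -001✓ -011✓ -101✓ 0-01✓ 0-11✓ 00-1✓ 000- 01-1✓ 011- 1-01✓ 10-1✓ 110-
Round 2: --01 -0-1 0--1
PIs = {--01, -0-1, 0--1, 000-, 011-, 110-}
Coverage chart:
  m0: 000- ←essential
  m1: --01,-0-1,0--1,000-
  m5: --01,0--1
  m6: 011- ←essential
  m7: 0--1,011-
  m11: -0-1 ←essential
  m13: --01,110-
Essential: -0-1, 000-, 011-
Petrick residual → --01
Min cover (4 terms): c'd + b'd + a'b'c' + a'bc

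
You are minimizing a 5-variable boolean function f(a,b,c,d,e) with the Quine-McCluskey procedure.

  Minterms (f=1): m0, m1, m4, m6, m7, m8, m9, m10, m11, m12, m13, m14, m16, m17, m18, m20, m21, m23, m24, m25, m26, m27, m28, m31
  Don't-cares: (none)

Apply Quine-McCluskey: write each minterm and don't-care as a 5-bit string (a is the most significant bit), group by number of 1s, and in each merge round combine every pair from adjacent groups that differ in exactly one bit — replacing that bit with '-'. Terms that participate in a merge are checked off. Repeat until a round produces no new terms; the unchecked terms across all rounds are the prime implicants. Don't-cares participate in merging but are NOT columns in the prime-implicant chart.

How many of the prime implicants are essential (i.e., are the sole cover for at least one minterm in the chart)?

size-2^0 implicants → 00000(✓)  00001(✓)  00100(✓)  00110(✓)  00111(✓)  01000(✓)  01001(✓)  01010(✓)  01011(✓)  01100(✓)  01101(✓)  01110(✓)  10000(✓)  10001(✓)  10010(✓)  10100(✓)  10101(✓)  10111(✓)  11000(✓)  11001(✓)  11010(✓)  11011(✓)  11100(✓)  11111(✓)
size-2^1 implicants → -0000(✓)  -0001(✓)  -0100(✓)  -0111  -1000(✓)  -1001(✓)  -1010(✓)  -1011(✓)  -1100(✓)  0-000(✓)  0-001(✓)  0-100(✓)  0-110(✓)  00-00(✓)  0000-(✓)  001-0(✓)  0011-  01-00(✓)  01-01(✓)  01-10(✓)  010-0(✓)  010-1(✓)  0100-(✓)  0101-(✓)  011-0(✓)  0110-(✓)  1-000(✓)  1-001(✓)  1-010(✓)  1-100(✓)  1-111  10-00(✓)  10-01(✓)  100-0(✓)  1000-(✓)  101-1  1010-(✓)  11-00(✓)  11-11  110-0(✓)  110-1(✓)  1100-(✓)  1101-(✓)
size-2^2 implicants → --000(✓)  --001(✓)  --100(✓)  -0-00(✓)  -000-(✓)  -1-00(✓)  -10-0(✓)  -10-1(✓)  -100-(✓)  -101-(✓)  0--00(✓)  0-00-(✓)  0-1-0  01--0  01-0-  010--(✓)  1--00(✓)  1-0-0  1-00-(✓)  10-0-  110--(✓)
size-2^3 implicants → ---00  --00-  -10--
Unchecked terms (primes): ---00, --00-, -0111, -10--, 0-1-0, 0011-, 01--0, 01-0-, 1-0-0, 1-111, 10-0-, 101-1, 11-11
Minterm coverage:
  m0 ⊆ ---00,--00-
  m1 ⊆ --00- [E]
  m4 ⊆ ---00,0-1-0
  m6 ⊆ 0-1-0,0011-
  m7 ⊆ -0111,0011-
  m8 ⊆ ---00,--00-,-10--,01--0,01-0-
  m9 ⊆ --00-,-10--,01-0-
  m10 ⊆ -10--,01--0
  m11 ⊆ -10-- [E]
  m12 ⊆ ---00,0-1-0,01--0,01-0-
  m13 ⊆ 01-0- [E]
  m14 ⊆ 0-1-0,01--0
  m16 ⊆ ---00,--00-,1-0-0,10-0-
  m17 ⊆ --00-,10-0-
  m18 ⊆ 1-0-0 [E]
  m20 ⊆ ---00,10-0-
  m21 ⊆ 10-0-,101-1
  m23 ⊆ -0111,1-111,101-1
  m24 ⊆ ---00,--00-,-10--,1-0-0
  m25 ⊆ --00-,-10--
  m26 ⊆ -10--,1-0-0
  m27 ⊆ -10--,11-11
  m28 ⊆ ---00 [E]
  m31 ⊆ 1-111,11-11
E = {---00, --00-, -10--, 01-0-, 1-0-0}

5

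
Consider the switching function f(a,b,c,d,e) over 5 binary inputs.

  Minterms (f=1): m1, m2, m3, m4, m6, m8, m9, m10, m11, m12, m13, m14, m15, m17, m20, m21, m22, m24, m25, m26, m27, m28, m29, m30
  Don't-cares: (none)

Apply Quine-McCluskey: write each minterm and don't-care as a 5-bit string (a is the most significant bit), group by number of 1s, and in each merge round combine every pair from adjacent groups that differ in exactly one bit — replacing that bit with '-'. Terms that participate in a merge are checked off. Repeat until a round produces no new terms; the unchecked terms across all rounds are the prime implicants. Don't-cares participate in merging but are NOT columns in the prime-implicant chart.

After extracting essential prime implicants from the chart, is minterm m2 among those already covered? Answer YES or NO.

NO

Round 0: 00001✓ 00010✓ 00011✓ 00100✓ 00110✓ 01000✓ 01001✓ 01010✓ 01011✓ 01100✓ 01101✓ 01110✓ 01111✓ 10001✓ 10100✓ 10101✓ 10110✓ 11000✓ 11001✓ 11010✓ 11011✓ 11100✓ 11101✓ 11110✓
Round 1: -0001✓ -0100✓ -0110✓ -1000✓ -1001✓ -1010✓ -1011✓ -1100✓ -1101✓ -1110✓ 0-001✓ 0-010✓ 0-011✓ 0-100✓ 0-110✓ 00-10✓ 000-1✓ 0001-✓ 001-0✓ 01-00✓ 01-01✓ 01-10✓ 01-11✓ 010-0✓ 010-1✓ 0100-✓ 0101-✓ 011-0✓ 011-1✓ 0110-✓ 0111-✓ 1-001✓ 1-100✓ 1-101✓ 1-110✓ 10-01✓ 101-0✓ 1010-✓ 11-00✓ 11-01✓ 11-10✓ 110-0✓ 110-1✓ 1100-✓ 1101-✓ 111-0✓ 1110-✓
Round 2: --001 --100✓ --110✓ -01-0✓ -1-00✓ -1-01✓ -1-10✓ -10-0✓ -10-1✓ -100-✓ -101-✓ -11-0✓ -110-✓ 0--10 0-0-1 0-01- 0-1-0✓ 01--0✓ 01--1✓ 01-0-✓ 01-1-✓ 010--✓ 011--✓ 1--01 1-1-0✓ 1-10- 11--0✓ 11-0-✓ 110--✓
Round 3: --1-0 -1--0 -1-0- -10-- 01---
PIs = {--001, --1-0, -1--0, -1-0-, -10--, 0--10, 0-0-1, 0-01-, 01---, 1--01, 1-10-}
Coverage chart:
  m1: --001,0-0-1
  m2: 0--10,0-01-
  m3: 0-0-1,0-01-
  m4: --1-0 ←essential
  m6: --1-0,0--10
  m8: -1--0,-1-0-,-10--,01---
  m9: --001,-1-0-,-10--,0-0-1,01---
  m10: -1--0,-10--,0--10,0-01-,01---
  m11: -10--,0-0-1,0-01-,01---
  m12: --1-0,-1--0,-1-0-,01---
  m13: -1-0-,01---
  m14: --1-0,-1--0,0--10,01---
  m15: 01--- ←essential
  m17: --001,1--01
  m20: --1-0,1-10-
  m21: 1--01,1-10-
  m22: --1-0 ←essential
  m24: -1--0,-1-0-,-10--
  m25: --001,-1-0-,-10--,1--01
  m26: -1--0,-10--
  m27: -10-- ←essential
  m28: --1-0,-1--0,-1-0-,1-10-
  m29: -1-0-,1--01,1-10-
  m30: --1-0,-1--0
Essential: --1-0, -10--, 01---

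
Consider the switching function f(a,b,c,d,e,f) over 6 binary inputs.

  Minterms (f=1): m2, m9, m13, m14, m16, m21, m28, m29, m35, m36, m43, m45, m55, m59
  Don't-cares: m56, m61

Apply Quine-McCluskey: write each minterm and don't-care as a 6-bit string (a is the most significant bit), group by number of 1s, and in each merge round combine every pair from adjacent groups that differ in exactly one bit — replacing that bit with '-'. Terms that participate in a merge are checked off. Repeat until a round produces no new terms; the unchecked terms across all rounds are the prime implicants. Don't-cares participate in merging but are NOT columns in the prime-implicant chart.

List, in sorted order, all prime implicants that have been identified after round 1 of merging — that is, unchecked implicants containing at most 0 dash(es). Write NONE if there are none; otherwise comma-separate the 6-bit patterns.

[col 0] 000010, 001001*, 001101*, 001110, 010000, 010101*, 011100*, 011101*, 100011*, 100100, 101011*, 101101*, 110111, 111000, 111011*, 111101*
[col 1] -01101*, -11101*, 0-1101*, 001-01, 01-101, 01110-, 1-1011, 1-1101*, 10-011
[col 2] --1101
Prime implicants: --1101, 000010, 001-01, 001110, 01-101, 010000, 01110-, 1-1011, 10-011, 100100, 110111, 111000

000010, 001110, 010000, 100100, 110111, 111000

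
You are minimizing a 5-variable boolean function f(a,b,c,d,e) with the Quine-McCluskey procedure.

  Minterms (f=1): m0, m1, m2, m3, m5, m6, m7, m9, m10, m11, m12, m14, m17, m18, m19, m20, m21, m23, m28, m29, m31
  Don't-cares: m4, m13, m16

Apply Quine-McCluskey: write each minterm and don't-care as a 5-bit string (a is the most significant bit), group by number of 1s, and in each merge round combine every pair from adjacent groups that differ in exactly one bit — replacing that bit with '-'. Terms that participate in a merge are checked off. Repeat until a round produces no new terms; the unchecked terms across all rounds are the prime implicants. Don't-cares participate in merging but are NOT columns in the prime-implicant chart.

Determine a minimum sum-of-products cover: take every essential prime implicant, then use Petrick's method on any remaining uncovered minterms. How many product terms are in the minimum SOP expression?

Round 0: 00000✓ 00001✓ 00010✓ 00011✓ 00100✓ 00101✓ 00110✓ 00111✓ 01001✓ 01010✓ 01011✓ 01100✓ 01101✓ 01110✓ 10000✓ 10001✓ 10010✓ 10011✓ 10100✓ 10101✓ 10111✓ 11100✓ 11101✓ 11111✓
Round 1: -0000✓ -0001✓ -0010✓ -0011✓ -0100✓ -0101✓ -0111✓ -1100✓ -1101✓ 0-001✓ 0-010✓ 0-011✓ 0-100✓ 0-101✓ 0-110✓ 00-00✓ 00-01✓ 00-10✓ 00-11✓ 000-0✓ 000-1✓ 0000-✓ 0001-✓ 001-0✓ 001-1✓ 0010-✓ 0011-✓ 01-01✓ 01-10✓ 010-1✓ 0101-✓ 011-0✓ 0110-✓ 1-100✓ 1-101✓ 1-111✓ 10-00✓ 10-01✓ 10-11✓ 100-0✓ 100-1✓ 1000-✓ 1001-✓ 101-1✓ 1010-✓ 111-1✓ 1110-✓
Round 2: --100✓ --101✓ -0-00✓ -0-01✓ -0-11✓ -00-0✓ -00-1✓ -000-✓ -001-✓ -01-1✓ -010-✓ -110-✓ 0--01 0--10 0-0-1 0-01- 0-1-0 0-10-✓ 00--0✓ 00--1✓ 00-0-✓ 00-1-✓ 000--✓ 001--✓ 1-1-1 1-10-✓ 10--1✓ 10-0-✓ 100--✓
Round 3: --10- -0--1 -0-0- -00-- 00---
PIs = {--10-, -0--1, -0-0-, -00--, 0--01, 0--10, 0-0-1, 0-01-, 0-1-0, 00---, 1-1-1}
Coverage chart:
  m0: -0-0-,-00--,00---
  m1: -0--1,-0-0-,-00--,0--01,0-0-1,00---
  m2: -00--,0--10,0-01-,00---
  m3: -0--1,-00--,0-0-1,0-01-,00---
  m5: --10-,-0--1,-0-0-,0--01,00---
  m6: 0--10,0-1-0,00---
  m7: -0--1,00---
  m9: 0--01,0-0-1
  m10: 0--10,0-01-
  m11: 0-0-1,0-01-
  m12: --10-,0-1-0
  m14: 0--10,0-1-0
  m17: -0--1,-0-0-,-00--
  m18: -00-- ←essential
  m19: -0--1,-00--
  m20: --10-,-0-0-
  m21: --10-,-0--1,-0-0-,1-1-1
  m23: -0--1,1-1-1
  m28: --10- ←essential
  m29: --10-,1-1-1
  m31: 1-1-1 ←essential
Essential: --10-, -00--, 1-1-1
Petrick residual → -0--1, 0--10, 0-0-1
Min cover (6 terms): cd' + b'e + b'c' + a'de' + a'c'e + ace

6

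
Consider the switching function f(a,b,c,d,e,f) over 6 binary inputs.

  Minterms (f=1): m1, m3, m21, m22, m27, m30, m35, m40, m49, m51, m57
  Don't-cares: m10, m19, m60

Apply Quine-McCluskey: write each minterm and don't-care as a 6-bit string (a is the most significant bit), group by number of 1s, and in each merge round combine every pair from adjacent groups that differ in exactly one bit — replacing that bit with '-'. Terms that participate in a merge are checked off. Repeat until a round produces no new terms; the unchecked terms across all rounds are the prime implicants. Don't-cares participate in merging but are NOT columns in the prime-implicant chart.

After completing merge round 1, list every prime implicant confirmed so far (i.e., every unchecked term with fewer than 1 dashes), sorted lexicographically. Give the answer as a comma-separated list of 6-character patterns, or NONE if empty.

Round 0: 000001✓ 000011✓ 001010 010011✓ 010101 010110✓ 011011✓ 011110✓ 100011✓ 101000 110001✓ 110011✓ 111001✓ 111100
Round 1: -00011✓ -10011✓ 0-0011✓ 0000-1 01-011 01-110 1-0011✓ 11-001 1100-1
Round 2: --0011
PIs = {--0011, 0000-1, 001010, 01-011, 01-110, 010101, 101000, 11-001, 1100-1, 111100}

001010, 010101, 101000, 111100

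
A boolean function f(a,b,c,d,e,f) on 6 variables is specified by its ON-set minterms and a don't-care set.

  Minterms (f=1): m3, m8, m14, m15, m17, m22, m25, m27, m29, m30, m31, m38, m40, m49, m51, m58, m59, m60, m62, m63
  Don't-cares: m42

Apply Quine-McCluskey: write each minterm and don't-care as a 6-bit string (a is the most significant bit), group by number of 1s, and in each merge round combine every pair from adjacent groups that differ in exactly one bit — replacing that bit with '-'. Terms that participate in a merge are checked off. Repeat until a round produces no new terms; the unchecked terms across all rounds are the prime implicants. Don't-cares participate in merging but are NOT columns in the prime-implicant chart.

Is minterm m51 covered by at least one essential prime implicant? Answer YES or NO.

NO

[col 0] 000011, 001000*, 001110*, 001111*, 010001*, 010110*, 011001*, 011011*, 011101*, 011110*, 011111*, 100110, 101000*, 101010*, 110001*, 110011*, 111010*, 111011*, 111100*, 111110*, 111111*
[col 1] -01000, -10001, -11011*, -11110*, -11111*, 0-1110*, 0-1111*, 00111-*, 01-001, 01-110, 011-01*, 011-11*, 0110-1*, 0111-1*, 01111-*, 1-1010, 1010-0, 11-011, 1100-1, 111-10*, 111-11*, 11101-*, 1111-0, 11111-*
[col 2] -11-11, -1111-, 0-111-, 011--1, 111-1-
Prime implicants: -01000, -10001, -11-11, -1111-, 0-111-, 000011, 01-001, 01-110, 011--1, 1-1010, 100110, 1010-0, 11-011, 1100-1, 111-1-, 1111-0
PI chart (minterm → PIs covering it):
  3 | 000011  (sole → essential)
  8 | -01000  (sole → essential)
  14 | 0-111-  (sole → essential)
  15 | 0-111-  (sole → essential)
  17 | -10001,01-001
  22 | 01-110  (sole → essential)
  25 | 01-001,011--1
  27 | -11-11,011--1
  29 | 011--1  (sole → essential)
  30 | -1111-,0-111-,01-110
  31 | -11-11,-1111-,0-111-,011--1
  38 | 100110  (sole → essential)
  40 | -01000,1010-0
  49 | -10001,1100-1
  51 | 11-011,1100-1
  58 | 1-1010,111-1-
  59 | -11-11,11-011,111-1-
  60 | 1111-0  (sole → essential)
  62 | -1111-,111-1-,1111-0
  63 | -11-11,-1111-,111-1-
Essential prime implicants: -01000, 0-111-, 000011, 01-110, 011--1, 100110, 1111-0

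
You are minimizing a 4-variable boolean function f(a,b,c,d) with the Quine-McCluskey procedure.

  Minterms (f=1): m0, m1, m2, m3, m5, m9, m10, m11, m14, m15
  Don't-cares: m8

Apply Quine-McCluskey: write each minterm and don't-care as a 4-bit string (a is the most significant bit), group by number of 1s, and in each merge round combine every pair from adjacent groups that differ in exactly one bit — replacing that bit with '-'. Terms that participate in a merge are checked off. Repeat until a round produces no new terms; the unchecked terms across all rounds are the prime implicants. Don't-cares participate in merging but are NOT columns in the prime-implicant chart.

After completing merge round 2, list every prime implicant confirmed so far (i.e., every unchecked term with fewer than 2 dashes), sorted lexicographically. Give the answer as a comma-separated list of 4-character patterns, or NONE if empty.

0-01

size-2^0 implicants → 0000(✓)  0001(✓)  0010(✓)  0011(✓)  0101(✓)  1000(✓)  1001(✓)  1010(✓)  1011(✓)  1110(✓)  1111(✓)
size-2^1 implicants → -000(✓)  -001(✓)  -010(✓)  -011(✓)  0-01  00-0(✓)  00-1(✓)  000-(✓)  001-(✓)  1-10(✓)  1-11(✓)  10-0(✓)  10-1(✓)  100-(✓)  101-(✓)  111-(✓)
size-2^2 implicants → -0-0(✓)  -0-1(✓)  -00-(✓)  -01-(✓)  00--(✓)  1-1-  10--(✓)
size-2^3 implicants → -0--
Unchecked terms (primes): -0--, 0-01, 1-1-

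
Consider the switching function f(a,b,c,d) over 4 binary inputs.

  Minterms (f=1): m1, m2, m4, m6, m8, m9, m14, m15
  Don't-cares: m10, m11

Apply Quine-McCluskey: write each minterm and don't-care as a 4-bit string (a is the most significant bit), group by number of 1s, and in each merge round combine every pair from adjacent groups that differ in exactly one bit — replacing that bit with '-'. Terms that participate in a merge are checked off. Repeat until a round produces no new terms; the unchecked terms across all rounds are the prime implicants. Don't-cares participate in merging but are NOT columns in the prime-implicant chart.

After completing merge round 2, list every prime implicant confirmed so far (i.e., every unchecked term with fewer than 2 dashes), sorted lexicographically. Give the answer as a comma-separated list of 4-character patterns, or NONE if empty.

[col 0] 0001*, 0010*, 0100*, 0110*, 1000*, 1001*, 1010*, 1011*, 1110*, 1111*
[col 1] -001, -010*, -110*, 0-10*, 01-0, 1-10*, 1-11*, 10-0*, 10-1*, 100-*, 101-*, 111-*
[col 2] --10, 1-1-, 10--
Prime implicants: --10, -001, 01-0, 1-1-, 10--

-001, 01-0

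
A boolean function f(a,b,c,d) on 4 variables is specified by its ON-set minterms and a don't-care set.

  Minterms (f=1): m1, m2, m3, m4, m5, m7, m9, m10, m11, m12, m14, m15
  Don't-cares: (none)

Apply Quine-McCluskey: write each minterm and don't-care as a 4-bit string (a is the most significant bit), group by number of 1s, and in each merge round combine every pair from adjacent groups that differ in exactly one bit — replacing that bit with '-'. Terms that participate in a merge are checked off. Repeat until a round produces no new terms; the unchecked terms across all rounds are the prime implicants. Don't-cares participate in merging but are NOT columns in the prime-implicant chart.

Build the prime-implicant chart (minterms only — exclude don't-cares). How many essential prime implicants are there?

size-2^0 implicants → 0001(✓)  0010(✓)  0011(✓)  0100(✓)  0101(✓)  0111(✓)  1001(✓)  1010(✓)  1011(✓)  1100(✓)  1110(✓)  1111(✓)
size-2^1 implicants → -001(✓)  -010(✓)  -011(✓)  -100  -111(✓)  0-01(✓)  0-11(✓)  00-1(✓)  001-(✓)  01-1(✓)  010-  1-10(✓)  1-11(✓)  10-1(✓)  101-(✓)  11-0  111-(✓)
size-2^2 implicants → --11  -0-1  -01-  0--1  1-1-
Unchecked terms (primes): --11, -0-1, -01-, -100, 0--1, 010-, 1-1-, 11-0
Minterm coverage:
  m1 ⊆ -0-1,0--1
  m2 ⊆ -01- [E]
  m3 ⊆ --11,-0-1,-01-,0--1
  m4 ⊆ -100,010-
  m5 ⊆ 0--1,010-
  m7 ⊆ --11,0--1
  m9 ⊆ -0-1 [E]
  m10 ⊆ -01-,1-1-
  m11 ⊆ --11,-0-1,-01-,1-1-
  m12 ⊆ -100,11-0
  m14 ⊆ 1-1-,11-0
  m15 ⊆ --11,1-1-
E = {-0-1, -01-}

2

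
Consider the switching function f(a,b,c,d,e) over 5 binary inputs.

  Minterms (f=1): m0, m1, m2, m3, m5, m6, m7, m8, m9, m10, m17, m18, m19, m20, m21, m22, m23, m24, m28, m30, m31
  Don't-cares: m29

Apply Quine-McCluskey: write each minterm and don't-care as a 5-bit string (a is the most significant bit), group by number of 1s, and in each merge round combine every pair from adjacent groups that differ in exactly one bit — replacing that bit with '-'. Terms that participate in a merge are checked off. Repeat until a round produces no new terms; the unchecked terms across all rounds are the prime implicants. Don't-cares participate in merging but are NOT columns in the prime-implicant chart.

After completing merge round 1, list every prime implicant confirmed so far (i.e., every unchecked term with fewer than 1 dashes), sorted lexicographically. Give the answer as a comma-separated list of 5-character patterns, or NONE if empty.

NONE

[col 0] 00000*, 00001*, 00010*, 00011*, 00101*, 00110*, 00111*, 01000*, 01001*, 01010*, 10001*, 10010*, 10011*, 10100*, 10101*, 10110*, 10111*, 11000*, 11100*, 11101*, 11110*, 11111*
[col 1] -0001*, -0010*, -0011*, -0101*, -0110*, -0111*, -1000, 0-000*, 0-001*, 0-010*, 00-01*, 00-10*, 00-11*, 000-0*, 000-1*, 0000-*, 0001-*, 001-1*, 0011-*, 010-0*, 0100-*, 1-100*, 1-101*, 1-110*, 1-111*, 10-01*, 10-10*, 10-11*, 100-1*, 1001-*, 101-0*, 101-1*, 1010-*, 1011-*, 11-00, 111-0*, 111-1*, 1110-*, 1111-*
[col 2] -0-01*, -0-10*, -0-11*, -00-1*, -001-*, -01-1*, -011-*, 0-0-0, 0-00-, 00--1*, 00-1-*, 000--, 1-1-0*, 1-1-1*, 1-10-*, 1-11-*, 10--1*, 10-1-*, 101--*, 111--*
[col 3] -0--1, -0-1-, 1-1--
Prime implicants: -0--1, -0-1-, -1000, 0-0-0, 0-00-, 000--, 1-1--, 11-00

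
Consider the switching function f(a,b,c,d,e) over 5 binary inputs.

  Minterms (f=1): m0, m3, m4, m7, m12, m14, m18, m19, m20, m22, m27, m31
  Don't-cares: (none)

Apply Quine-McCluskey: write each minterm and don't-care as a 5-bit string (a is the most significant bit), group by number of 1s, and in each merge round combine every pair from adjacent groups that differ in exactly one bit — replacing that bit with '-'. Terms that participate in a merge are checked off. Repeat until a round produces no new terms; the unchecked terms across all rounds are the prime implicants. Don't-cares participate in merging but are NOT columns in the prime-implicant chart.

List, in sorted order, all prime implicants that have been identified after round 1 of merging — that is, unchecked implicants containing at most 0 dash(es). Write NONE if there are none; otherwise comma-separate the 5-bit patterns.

[col 0] 00000*, 00011*, 00100*, 00111*, 01100*, 01110*, 10010*, 10011*, 10100*, 10110*, 11011*, 11111*
[col 1] -0011, -0100, 0-100, 00-00, 00-11, 011-0, 1-011, 10-10, 1001-, 101-0, 11-11
Prime implicants: -0011, -0100, 0-100, 00-00, 00-11, 011-0, 1-011, 10-10, 1001-, 101-0, 11-11

NONE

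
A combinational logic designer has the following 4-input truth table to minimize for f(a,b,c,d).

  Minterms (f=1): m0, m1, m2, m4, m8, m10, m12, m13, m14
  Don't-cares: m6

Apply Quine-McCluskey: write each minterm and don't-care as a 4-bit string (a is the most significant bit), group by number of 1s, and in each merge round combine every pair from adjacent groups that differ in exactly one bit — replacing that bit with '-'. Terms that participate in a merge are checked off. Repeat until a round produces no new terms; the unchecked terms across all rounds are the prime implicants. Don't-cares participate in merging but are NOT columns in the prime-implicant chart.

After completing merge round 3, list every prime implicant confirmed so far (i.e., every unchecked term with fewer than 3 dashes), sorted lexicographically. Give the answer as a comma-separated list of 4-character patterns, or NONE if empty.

size-2^0 implicants → 0000(✓)  0001(✓)  0010(✓)  0100(✓)  0110(✓)  1000(✓)  1010(✓)  1100(✓)  1101(✓)  1110(✓)
size-2^1 implicants → -000(✓)  -010(✓)  -100(✓)  -110(✓)  0-00(✓)  0-10(✓)  00-0(✓)  000-  01-0(✓)  1-00(✓)  1-10(✓)  10-0(✓)  11-0(✓)  110-
size-2^2 implicants → --00(✓)  --10(✓)  -0-0(✓)  -1-0(✓)  0--0(✓)  1--0(✓)
size-2^3 implicants → ---0
Unchecked terms (primes): ---0, 000-, 110-

000-, 110-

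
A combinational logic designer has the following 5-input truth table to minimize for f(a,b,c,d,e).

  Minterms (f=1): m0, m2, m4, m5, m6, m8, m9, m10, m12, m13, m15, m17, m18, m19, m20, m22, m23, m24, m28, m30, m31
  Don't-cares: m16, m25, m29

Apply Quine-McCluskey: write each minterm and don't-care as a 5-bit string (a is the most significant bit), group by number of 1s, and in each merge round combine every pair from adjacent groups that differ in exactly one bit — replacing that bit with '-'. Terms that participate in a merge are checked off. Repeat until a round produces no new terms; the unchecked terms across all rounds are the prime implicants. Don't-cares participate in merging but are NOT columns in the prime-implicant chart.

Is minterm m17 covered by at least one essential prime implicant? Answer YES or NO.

NO

[col 0] 00000*, 00010*, 00100*, 00101*, 00110*, 01000*, 01001*, 01010*, 01100*, 01101*, 01111*, 10000*, 10001*, 10010*, 10011*, 10100*, 10110*, 10111*, 11000*, 11001*, 11100*, 11101*, 11110*, 11111*
[col 1] -0000*, -0010*, -0100*, -0110*, -1000*, -1001*, -1100*, -1101*, -1111*, 0-000*, 0-010*, 0-100*, 0-101*, 00-00*, 00-10*, 000-0*, 001-0*, 0010-*, 01-00*, 01-01*, 010-0*, 0100-*, 011-1*, 0110-*, 1-000*, 1-001*, 1-100*, 1-110*, 1-111*, 10-00*, 10-10*, 10-11*, 100-0*, 100-1*, 1000-*, 1001-*, 101-0*, 1011-*, 11-00*, 11-01*, 1100-*, 111-0*, 111-1*, 1110-*, 1111-*
[col 2] --000*, --100*, -0-00*, -0-10*, -00-0*, -01-0*, -1-00*, -1-01*, -100-*, -11-1, -110-*, 0--00*, 0-0-0, 0-10-, 00--0*, 01-0-*, 1--00*, 1-00-, 1-1-0, 1-11-, 10--0*, 10-1-, 100--, 11-0-*, 111--
[col 3] ---00, -0--0, -1-0-
Prime implicants: ---00, -0--0, -1-0-, -11-1, 0-0-0, 0-10-, 1-00-, 1-1-0, 1-11-, 10-1-, 100--, 111--
PI chart (minterm → PIs covering it):
  0 | ---00,-0--0,0-0-0
  2 | -0--0,0-0-0
  4 | ---00,-0--0,0-10-
  5 | 0-10-  (sole → essential)
  6 | -0--0  (sole → essential)
  8 | ---00,-1-0-,0-0-0
  9 | -1-0-  (sole → essential)
  10 | 0-0-0  (sole → essential)
  12 | ---00,-1-0-,0-10-
  13 | -1-0-,-11-1,0-10-
  15 | -11-1  (sole → essential)
  17 | 1-00-,100--
  18 | -0--0,10-1-,100--
  19 | 10-1-,100--
  20 | ---00,-0--0,1-1-0
  22 | -0--0,1-1-0,1-11-,10-1-
  23 | 1-11-,10-1-
  24 | ---00,-1-0-,1-00-
  28 | ---00,-1-0-,1-1-0,111--
  30 | 1-1-0,1-11-,111--
  31 | -11-1,1-11-,111--
Essential prime implicants: -0--0, -1-0-, -11-1, 0-0-0, 0-10-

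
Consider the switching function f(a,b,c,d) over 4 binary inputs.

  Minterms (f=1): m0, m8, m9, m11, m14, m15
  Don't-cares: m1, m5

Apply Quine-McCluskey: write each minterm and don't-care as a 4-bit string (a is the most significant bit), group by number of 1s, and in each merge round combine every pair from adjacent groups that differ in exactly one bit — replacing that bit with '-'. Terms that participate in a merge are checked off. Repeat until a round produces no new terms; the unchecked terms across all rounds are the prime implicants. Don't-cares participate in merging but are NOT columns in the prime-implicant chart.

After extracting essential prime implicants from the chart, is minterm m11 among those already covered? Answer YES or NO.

NO

[col 0] 0000*, 0001*, 0101*, 1000*, 1001*, 1011*, 1110*, 1111*
[col 1] -000*, -001*, 0-01, 000-*, 1-11, 10-1, 100-*, 111-
[col 2] -00-
Prime implicants: -00-, 0-01, 1-11, 10-1, 111-
PI chart (minterm → PIs covering it):
  0 | -00-  (sole → essential)
  8 | -00-  (sole → essential)
  9 | -00-,10-1
  11 | 1-11,10-1
  14 | 111-  (sole → essential)
  15 | 1-11,111-
Essential prime implicants: -00-, 111-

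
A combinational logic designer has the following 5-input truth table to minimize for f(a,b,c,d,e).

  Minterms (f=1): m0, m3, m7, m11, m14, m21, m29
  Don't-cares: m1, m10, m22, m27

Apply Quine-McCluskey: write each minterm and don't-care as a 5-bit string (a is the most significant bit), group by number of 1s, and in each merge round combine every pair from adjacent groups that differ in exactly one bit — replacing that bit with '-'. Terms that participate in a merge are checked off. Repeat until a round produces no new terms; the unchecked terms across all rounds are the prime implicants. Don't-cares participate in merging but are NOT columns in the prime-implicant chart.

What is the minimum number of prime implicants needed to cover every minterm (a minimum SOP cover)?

5

[col 0] 00000*, 00001*, 00011*, 00111*, 01010*, 01011*, 01110*, 10101*, 10110, 11011*, 11101*
[col 1] -1011, 0-011, 00-11, 000-1, 0000-, 01-10, 0101-, 1-101
Prime implicants: -1011, 0-011, 00-11, 000-1, 0000-, 01-10, 0101-, 1-101, 10110
PI chart (minterm → PIs covering it):
  0 | 0000-  (sole → essential)
  3 | 0-011,00-11,000-1
  7 | 00-11  (sole → essential)
  11 | -1011,0-011,0101-
  14 | 01-10  (sole → essential)
  21 | 1-101  (sole → essential)
  29 | 1-101  (sole → essential)
Essential prime implicants: 00-11, 0000-, 01-10, 1-101
Petrick residual → -1011
Minimum SOP uses 5 PIs: bc'de + a'b'de + a'b'c'd' + a'bde' + acd'e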